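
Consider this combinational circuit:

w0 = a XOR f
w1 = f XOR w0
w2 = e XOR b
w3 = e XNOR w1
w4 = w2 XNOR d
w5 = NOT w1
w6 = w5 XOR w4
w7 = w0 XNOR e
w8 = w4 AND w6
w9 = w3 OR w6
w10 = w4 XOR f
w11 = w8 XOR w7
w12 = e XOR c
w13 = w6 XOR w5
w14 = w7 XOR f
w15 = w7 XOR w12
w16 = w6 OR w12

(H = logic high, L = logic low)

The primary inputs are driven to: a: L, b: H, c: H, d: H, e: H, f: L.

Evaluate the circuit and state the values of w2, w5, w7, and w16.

w2 = L, w5 = H, w7 = L, w16 = H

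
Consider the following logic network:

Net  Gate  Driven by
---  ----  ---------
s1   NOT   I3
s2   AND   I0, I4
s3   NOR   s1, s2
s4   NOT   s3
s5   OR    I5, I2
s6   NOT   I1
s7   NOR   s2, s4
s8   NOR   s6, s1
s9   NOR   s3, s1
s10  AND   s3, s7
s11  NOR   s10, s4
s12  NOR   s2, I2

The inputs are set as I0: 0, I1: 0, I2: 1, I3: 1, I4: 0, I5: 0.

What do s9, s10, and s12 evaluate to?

s1 = NOT I3 = NOT 1 = 0
s2 = I0 AND I4 = 0 AND 0 = 0
s3 = s1 NOR s2 = 0 NOR 0 = 1
s4 = NOT s3 = NOT 1 = 0
s7 = s2 NOR s4 = 0 NOR 0 = 1
s9 = s3 NOR s1 = 1 NOR 0 = 0
s10 = s3 AND s7 = 1 AND 1 = 1
s12 = s2 NOR I2 = 0 NOR 1 = 0

s9 = 0, s10 = 1, s12 = 0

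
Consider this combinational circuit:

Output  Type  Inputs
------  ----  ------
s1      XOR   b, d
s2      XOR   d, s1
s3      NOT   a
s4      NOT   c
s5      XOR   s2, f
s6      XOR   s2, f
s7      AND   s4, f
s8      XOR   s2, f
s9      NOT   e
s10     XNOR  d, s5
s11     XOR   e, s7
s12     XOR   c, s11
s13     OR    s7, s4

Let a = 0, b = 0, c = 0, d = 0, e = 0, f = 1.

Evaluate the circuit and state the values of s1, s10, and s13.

s1 = 0, s10 = 0, s13 = 1

s1 = b XOR d = 0 XOR 0 = 0
s2 = d XOR s1 = 0 XOR 0 = 0
s4 = NOT c = NOT 0 = 1
s5 = s2 XOR f = 0 XOR 1 = 1
s7 = s4 AND f = 1 AND 1 = 1
s10 = d XNOR s5 = 0 XNOR 1 = 0
s13 = s7 OR s4 = 1 OR 1 = 1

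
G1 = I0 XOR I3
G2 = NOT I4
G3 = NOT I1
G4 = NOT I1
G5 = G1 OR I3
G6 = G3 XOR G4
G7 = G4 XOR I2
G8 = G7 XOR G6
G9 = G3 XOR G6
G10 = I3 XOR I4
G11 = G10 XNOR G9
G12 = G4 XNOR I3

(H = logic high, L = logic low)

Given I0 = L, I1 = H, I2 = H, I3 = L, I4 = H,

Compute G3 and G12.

G3 = L  G12 = H

G3 = NOT I1 = NOT H = L
G4 = NOT I1 = NOT H = L
G12 = G4 XNOR I3 = L XNOR L = H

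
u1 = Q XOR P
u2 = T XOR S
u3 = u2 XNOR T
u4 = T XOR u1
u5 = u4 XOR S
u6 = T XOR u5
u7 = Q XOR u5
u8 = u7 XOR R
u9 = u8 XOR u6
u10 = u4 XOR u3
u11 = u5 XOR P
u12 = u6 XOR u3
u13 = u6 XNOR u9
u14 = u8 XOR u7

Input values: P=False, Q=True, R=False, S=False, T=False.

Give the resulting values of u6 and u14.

u6 = True  u14 = False

u1 = Q XOR P = True XOR False = True
u4 = T XOR u1 = False XOR True = True
u5 = u4 XOR S = True XOR False = True
u6 = T XOR u5 = False XOR True = True
u7 = Q XOR u5 = True XOR True = False
u8 = u7 XOR R = False XOR False = False
u14 = u8 XOR u7 = False XOR False = False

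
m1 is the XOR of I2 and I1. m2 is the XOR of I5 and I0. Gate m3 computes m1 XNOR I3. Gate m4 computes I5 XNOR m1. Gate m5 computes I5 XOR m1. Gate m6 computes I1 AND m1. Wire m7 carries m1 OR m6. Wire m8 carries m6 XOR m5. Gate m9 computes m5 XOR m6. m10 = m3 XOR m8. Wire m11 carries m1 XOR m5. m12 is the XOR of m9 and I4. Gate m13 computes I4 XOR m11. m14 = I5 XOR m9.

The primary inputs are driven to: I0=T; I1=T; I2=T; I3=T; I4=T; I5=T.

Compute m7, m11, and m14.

m7 = F; m11 = T; m14 = F

m1 = I2 XOR I1 = T XOR T = F
m5 = I5 XOR m1 = T XOR F = T
m6 = I1 AND m1 = T AND F = F
m7 = m1 OR m6 = F OR F = F
m9 = m5 XOR m6 = T XOR F = T
m11 = m1 XOR m5 = F XOR T = T
m14 = I5 XOR m9 = T XOR T = F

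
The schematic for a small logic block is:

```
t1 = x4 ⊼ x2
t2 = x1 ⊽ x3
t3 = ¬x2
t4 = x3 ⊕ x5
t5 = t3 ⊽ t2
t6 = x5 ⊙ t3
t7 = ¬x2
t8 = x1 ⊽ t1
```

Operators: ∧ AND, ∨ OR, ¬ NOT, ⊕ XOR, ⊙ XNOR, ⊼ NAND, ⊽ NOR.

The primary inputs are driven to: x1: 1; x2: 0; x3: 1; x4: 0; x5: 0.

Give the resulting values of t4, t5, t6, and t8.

t4 = 1; t5 = 0; t6 = 0; t8 = 0

t1 = x4 NAND x2 = 0 NAND 0 = 1
t2 = x1 NOR x3 = 1 NOR 1 = 0
t3 = NOT x2 = NOT 0 = 1
t4 = x3 XOR x5 = 1 XOR 0 = 1
t5 = t3 NOR t2 = 1 NOR 0 = 0
t6 = x5 XNOR t3 = 0 XNOR 1 = 0
t8 = x1 NOR t1 = 1 NOR 1 = 0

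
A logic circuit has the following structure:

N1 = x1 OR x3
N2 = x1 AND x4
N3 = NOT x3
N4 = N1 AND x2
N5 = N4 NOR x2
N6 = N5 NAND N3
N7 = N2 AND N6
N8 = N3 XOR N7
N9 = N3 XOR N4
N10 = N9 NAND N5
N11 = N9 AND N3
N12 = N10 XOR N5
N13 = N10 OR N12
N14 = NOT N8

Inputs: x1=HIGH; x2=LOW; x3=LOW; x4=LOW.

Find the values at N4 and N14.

N4 = LOW; N14 = LOW

N1 = x1 OR x3 = HIGH OR LOW = HIGH
N2 = x1 AND x4 = HIGH AND LOW = LOW
N3 = NOT x3 = NOT LOW = HIGH
N4 = N1 AND x2 = HIGH AND LOW = LOW
N5 = N4 NOR x2 = LOW NOR LOW = HIGH
N6 = N5 NAND N3 = HIGH NAND HIGH = LOW
N7 = N2 AND N6 = LOW AND LOW = LOW
N8 = N3 XOR N7 = HIGH XOR LOW = HIGH
N14 = NOT N8 = NOT HIGH = LOW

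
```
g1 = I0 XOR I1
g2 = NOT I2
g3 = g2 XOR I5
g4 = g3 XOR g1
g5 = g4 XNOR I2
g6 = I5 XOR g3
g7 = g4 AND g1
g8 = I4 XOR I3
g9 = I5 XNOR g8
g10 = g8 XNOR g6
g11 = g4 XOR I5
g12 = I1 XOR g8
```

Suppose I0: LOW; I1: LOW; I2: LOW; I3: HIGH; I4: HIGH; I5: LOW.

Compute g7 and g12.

g1 = I0 XOR I1 = LOW XOR LOW = LOW
g2 = NOT I2 = NOT LOW = HIGH
g3 = g2 XOR I5 = HIGH XOR LOW = HIGH
g4 = g3 XOR g1 = HIGH XOR LOW = HIGH
g7 = g4 AND g1 = HIGH AND LOW = LOW
g8 = I4 XOR I3 = HIGH XOR HIGH = LOW
g12 = I1 XOR g8 = LOW XOR LOW = LOW

g7 = LOW  g12 = LOW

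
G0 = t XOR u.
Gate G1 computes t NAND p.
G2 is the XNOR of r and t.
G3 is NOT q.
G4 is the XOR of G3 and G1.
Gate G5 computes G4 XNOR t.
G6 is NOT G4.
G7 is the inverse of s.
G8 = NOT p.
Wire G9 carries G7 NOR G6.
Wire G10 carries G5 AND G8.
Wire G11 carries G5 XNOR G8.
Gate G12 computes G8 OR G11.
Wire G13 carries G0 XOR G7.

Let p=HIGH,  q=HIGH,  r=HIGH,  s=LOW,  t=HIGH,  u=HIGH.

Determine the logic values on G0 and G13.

G0 = LOW; G13 = HIGH

G0 = t XOR u = HIGH XOR HIGH = LOW
G7 = NOT s = NOT LOW = HIGH
G13 = G0 XOR G7 = LOW XOR HIGH = HIGH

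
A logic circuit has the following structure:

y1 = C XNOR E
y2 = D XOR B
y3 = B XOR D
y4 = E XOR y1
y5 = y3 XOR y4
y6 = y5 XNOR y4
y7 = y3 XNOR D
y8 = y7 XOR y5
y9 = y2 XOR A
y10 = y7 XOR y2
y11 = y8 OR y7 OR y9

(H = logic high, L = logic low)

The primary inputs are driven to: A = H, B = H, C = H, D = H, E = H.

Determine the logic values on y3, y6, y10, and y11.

y3 = L; y6 = H; y10 = L; y11 = H

y1 = C XNOR E = H XNOR H = H
y2 = D XOR B = H XOR H = L
y3 = B XOR D = H XOR H = L
y4 = E XOR y1 = H XOR H = L
y5 = y3 XOR y4 = L XOR L = L
y6 = y5 XNOR y4 = L XNOR L = H
y7 = y3 XNOR D = L XNOR H = L
y8 = y7 XOR y5 = L XOR L = L
y9 = y2 XOR A = L XOR H = H
y10 = y7 XOR y2 = L XOR L = L
y11 = y8 OR y7 OR y9 = L OR L OR H = H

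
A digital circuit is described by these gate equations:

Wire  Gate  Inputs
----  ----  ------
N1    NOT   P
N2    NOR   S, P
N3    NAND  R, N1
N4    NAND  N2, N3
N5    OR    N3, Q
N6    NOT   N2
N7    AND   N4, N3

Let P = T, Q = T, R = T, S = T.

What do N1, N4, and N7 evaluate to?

N1 = F  N4 = T  N7 = T

N1 = NOT P = NOT T = F
N2 = S NOR P = T NOR T = F
N3 = R NAND N1 = T NAND F = T
N4 = N2 NAND N3 = F NAND T = T
N7 = N4 AND N3 = T AND T = T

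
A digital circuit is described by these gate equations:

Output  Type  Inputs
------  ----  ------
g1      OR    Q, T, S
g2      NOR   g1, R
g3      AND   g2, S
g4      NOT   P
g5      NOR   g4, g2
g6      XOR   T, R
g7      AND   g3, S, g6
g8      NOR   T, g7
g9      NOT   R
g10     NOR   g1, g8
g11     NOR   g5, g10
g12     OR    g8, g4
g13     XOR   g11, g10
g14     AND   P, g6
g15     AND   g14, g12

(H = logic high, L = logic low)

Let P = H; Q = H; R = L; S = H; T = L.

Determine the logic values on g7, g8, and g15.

g7 = L; g8 = H; g15 = L

g1 = Q OR T OR S = H OR L OR H = H
g2 = g1 NOR R = H NOR L = L
g3 = g2 AND S = L AND H = L
g4 = NOT P = NOT H = L
g6 = T XOR R = L XOR L = L
g7 = g3 AND S AND g6 = L AND H AND L = L
g8 = T NOR g7 = L NOR L = H
g12 = g8 OR g4 = H OR L = H
g14 = P AND g6 = H AND L = L
g15 = g14 AND g12 = L AND H = L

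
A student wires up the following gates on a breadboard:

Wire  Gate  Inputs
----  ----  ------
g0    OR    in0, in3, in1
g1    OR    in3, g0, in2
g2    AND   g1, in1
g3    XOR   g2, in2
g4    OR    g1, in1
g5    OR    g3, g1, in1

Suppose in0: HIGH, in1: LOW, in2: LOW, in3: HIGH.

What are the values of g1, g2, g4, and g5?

g0 = in0 OR in3 OR in1 = HIGH OR HIGH OR LOW = HIGH
g1 = in3 OR g0 OR in2 = HIGH OR HIGH OR LOW = HIGH
g2 = g1 AND in1 = HIGH AND LOW = LOW
g3 = g2 XOR in2 = LOW XOR LOW = LOW
g4 = g1 OR in1 = HIGH OR LOW = HIGH
g5 = g3 OR g1 OR in1 = LOW OR HIGH OR LOW = HIGH

g1 = HIGH, g2 = LOW, g4 = HIGH, g5 = HIGH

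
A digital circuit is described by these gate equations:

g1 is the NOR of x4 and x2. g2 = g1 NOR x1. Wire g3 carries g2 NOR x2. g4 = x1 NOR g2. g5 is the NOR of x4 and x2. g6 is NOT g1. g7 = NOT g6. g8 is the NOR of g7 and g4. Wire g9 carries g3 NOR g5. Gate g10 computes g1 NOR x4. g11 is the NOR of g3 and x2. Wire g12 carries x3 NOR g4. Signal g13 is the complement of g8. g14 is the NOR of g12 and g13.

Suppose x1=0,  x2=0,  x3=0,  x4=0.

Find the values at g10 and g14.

g10 = 0, g14 = 0

g1 = x4 NOR x2 = 0 NOR 0 = 1
g2 = g1 NOR x1 = 1 NOR 0 = 0
g4 = x1 NOR g2 = 0 NOR 0 = 1
g6 = NOT g1 = NOT 1 = 0
g7 = NOT g6 = NOT 0 = 1
g8 = g7 NOR g4 = 1 NOR 1 = 0
g10 = g1 NOR x4 = 1 NOR 0 = 0
g12 = x3 NOR g4 = 0 NOR 1 = 0
g13 = NOT g8 = NOT 0 = 1
g14 = g12 NOR g13 = 0 NOR 1 = 0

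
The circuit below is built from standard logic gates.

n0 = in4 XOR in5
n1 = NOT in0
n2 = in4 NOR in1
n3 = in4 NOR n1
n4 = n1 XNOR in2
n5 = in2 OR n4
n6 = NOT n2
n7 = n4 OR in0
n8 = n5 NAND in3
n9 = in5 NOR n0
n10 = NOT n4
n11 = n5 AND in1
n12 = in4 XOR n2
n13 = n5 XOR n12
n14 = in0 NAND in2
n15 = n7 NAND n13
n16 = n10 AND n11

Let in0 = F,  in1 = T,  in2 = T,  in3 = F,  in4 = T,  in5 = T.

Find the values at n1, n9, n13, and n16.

n1 = T, n9 = F, n13 = F, n16 = F

n0 = in4 XOR in5 = T XOR T = F
n1 = NOT in0 = NOT F = T
n2 = in4 NOR in1 = T NOR T = F
n4 = n1 XNOR in2 = T XNOR T = T
n5 = in2 OR n4 = T OR T = T
n9 = in5 NOR n0 = T NOR F = F
n10 = NOT n4 = NOT T = F
n11 = n5 AND in1 = T AND T = T
n12 = in4 XOR n2 = T XOR F = T
n13 = n5 XOR n12 = T XOR T = F
n16 = n10 AND n11 = F AND T = F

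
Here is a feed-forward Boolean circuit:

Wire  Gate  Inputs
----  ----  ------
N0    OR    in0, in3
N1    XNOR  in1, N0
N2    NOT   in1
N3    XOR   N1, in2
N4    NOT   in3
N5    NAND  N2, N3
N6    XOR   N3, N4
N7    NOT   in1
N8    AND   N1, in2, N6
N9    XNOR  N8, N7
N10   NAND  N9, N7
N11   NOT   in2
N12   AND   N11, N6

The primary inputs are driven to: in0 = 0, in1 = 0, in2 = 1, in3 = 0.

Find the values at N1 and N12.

N1 = 1; N12 = 0

N0 = in0 OR in3 = 0 OR 0 = 0
N1 = in1 XNOR N0 = 0 XNOR 0 = 1
N3 = N1 XOR in2 = 1 XOR 1 = 0
N4 = NOT in3 = NOT 0 = 1
N6 = N3 XOR N4 = 0 XOR 1 = 1
N11 = NOT in2 = NOT 1 = 0
N12 = N11 AND N6 = 0 AND 1 = 0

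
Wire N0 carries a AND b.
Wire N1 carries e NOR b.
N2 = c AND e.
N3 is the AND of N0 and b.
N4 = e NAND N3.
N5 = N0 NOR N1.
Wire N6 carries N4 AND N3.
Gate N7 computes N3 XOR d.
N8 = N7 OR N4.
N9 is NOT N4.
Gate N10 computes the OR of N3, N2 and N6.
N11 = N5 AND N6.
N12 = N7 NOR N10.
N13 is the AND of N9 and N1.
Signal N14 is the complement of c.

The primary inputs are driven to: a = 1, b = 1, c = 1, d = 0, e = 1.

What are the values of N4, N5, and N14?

N0 = a AND b = 1 AND 1 = 1
N1 = e NOR b = 1 NOR 1 = 0
N3 = N0 AND b = 1 AND 1 = 1
N4 = e NAND N3 = 1 NAND 1 = 0
N5 = N0 NOR N1 = 1 NOR 0 = 0
N14 = NOT c = NOT 1 = 0

N4 = 0, N5 = 0, N14 = 0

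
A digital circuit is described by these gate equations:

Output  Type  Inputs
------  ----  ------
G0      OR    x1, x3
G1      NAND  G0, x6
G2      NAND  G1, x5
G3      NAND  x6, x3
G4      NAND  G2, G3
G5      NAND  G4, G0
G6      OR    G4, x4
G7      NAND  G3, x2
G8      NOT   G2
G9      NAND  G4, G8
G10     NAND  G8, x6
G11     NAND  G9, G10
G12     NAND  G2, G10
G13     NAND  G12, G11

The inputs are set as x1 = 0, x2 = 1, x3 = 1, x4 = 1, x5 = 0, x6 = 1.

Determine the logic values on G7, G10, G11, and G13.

G7 = 1  G10 = 1  G11 = 0  G13 = 1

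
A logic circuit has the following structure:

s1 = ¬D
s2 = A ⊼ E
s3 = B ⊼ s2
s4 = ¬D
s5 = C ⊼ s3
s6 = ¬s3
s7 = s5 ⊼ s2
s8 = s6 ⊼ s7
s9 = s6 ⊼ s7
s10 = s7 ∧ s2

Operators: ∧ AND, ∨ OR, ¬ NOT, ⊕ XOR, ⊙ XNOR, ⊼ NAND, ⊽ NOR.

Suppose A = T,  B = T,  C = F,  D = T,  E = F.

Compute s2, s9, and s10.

s2 = T; s9 = T; s10 = F

s2 = A NAND E = T NAND F = T
s3 = B NAND s2 = T NAND T = F
s5 = C NAND s3 = F NAND F = T
s6 = NOT s3 = NOT F = T
s7 = s5 NAND s2 = T NAND T = F
s9 = s6 NAND s7 = T NAND F = T
s10 = s7 AND s2 = F AND T = F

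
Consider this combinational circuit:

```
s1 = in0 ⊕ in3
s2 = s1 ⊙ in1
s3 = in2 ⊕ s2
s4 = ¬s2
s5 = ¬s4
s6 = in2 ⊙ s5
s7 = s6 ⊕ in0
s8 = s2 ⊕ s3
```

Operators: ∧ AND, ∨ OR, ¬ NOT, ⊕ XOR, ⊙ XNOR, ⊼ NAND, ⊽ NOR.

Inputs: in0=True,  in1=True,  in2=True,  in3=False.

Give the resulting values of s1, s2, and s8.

s1 = True  s2 = True  s8 = True

s1 = in0 XOR in3 = True XOR False = True
s2 = s1 XNOR in1 = True XNOR True = True
s3 = in2 XOR s2 = True XOR True = False
s8 = s2 XOR s3 = True XOR False = True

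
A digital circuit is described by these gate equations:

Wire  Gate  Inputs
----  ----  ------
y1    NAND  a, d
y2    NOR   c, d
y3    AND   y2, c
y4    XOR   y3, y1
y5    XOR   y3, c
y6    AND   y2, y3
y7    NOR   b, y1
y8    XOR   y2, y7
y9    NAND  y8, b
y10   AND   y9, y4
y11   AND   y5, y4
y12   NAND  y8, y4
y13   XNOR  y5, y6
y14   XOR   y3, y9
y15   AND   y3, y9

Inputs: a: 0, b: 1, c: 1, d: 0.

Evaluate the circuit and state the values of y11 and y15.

y1 = a NAND d = 0 NAND 0 = 1
y2 = c NOR d = 1 NOR 0 = 0
y3 = y2 AND c = 0 AND 1 = 0
y4 = y3 XOR y1 = 0 XOR 1 = 1
y5 = y3 XOR c = 0 XOR 1 = 1
y7 = b NOR y1 = 1 NOR 1 = 0
y8 = y2 XOR y7 = 0 XOR 0 = 0
y9 = y8 NAND b = 0 NAND 1 = 1
y11 = y5 AND y4 = 1 AND 1 = 1
y15 = y3 AND y9 = 0 AND 1 = 0

y11 = 1; y15 = 0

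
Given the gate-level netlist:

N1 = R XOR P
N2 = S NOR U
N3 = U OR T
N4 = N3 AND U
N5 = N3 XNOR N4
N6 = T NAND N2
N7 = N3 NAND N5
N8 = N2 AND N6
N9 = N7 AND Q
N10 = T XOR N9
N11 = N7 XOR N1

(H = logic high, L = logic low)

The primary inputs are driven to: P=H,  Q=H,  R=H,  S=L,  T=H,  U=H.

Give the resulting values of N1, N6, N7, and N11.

N1 = L; N6 = H; N7 = L; N11 = L

N1 = R XOR P = H XOR H = L
N2 = S NOR U = L NOR H = L
N3 = U OR T = H OR H = H
N4 = N3 AND U = H AND H = H
N5 = N3 XNOR N4 = H XNOR H = H
N6 = T NAND N2 = H NAND L = H
N7 = N3 NAND N5 = H NAND H = L
N11 = N7 XOR N1 = L XOR L = L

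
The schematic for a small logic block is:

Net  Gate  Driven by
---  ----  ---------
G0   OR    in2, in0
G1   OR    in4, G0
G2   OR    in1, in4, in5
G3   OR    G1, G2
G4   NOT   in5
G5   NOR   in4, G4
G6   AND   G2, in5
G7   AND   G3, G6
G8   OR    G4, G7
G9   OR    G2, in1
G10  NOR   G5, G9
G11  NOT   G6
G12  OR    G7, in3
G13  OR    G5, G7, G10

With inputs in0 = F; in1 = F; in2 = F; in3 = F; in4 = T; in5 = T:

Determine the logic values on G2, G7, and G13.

G0 = in2 OR in0 = F OR F = F
G1 = in4 OR G0 = T OR F = T
G2 = in1 OR in4 OR in5 = F OR T OR T = T
G3 = G1 OR G2 = T OR T = T
G4 = NOT in5 = NOT T = F
G5 = in4 NOR G4 = T NOR F = F
G6 = G2 AND in5 = T AND T = T
G7 = G3 AND G6 = T AND T = T
G9 = G2 OR in1 = T OR F = T
G10 = G5 NOR G9 = F NOR T = F
G13 = G5 OR G7 OR G10 = F OR T OR F = T

G2 = T  G7 = T  G13 = T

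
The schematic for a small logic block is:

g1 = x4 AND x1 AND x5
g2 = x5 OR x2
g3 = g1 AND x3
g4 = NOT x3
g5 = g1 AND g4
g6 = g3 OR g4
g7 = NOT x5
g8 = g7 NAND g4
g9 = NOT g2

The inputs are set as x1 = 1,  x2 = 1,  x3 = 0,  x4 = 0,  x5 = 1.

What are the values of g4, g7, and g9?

g4 = 1; g7 = 0; g9 = 0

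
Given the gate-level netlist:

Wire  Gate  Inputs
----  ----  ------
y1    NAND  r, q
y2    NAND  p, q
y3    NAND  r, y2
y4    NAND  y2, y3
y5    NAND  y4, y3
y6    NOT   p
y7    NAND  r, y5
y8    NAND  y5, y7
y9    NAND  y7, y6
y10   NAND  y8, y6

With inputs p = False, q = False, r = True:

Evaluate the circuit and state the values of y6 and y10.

y2 = p NAND q = False NAND False = True
y3 = r NAND y2 = True NAND True = False
y4 = y2 NAND y3 = True NAND False = True
y5 = y4 NAND y3 = True NAND False = True
y6 = NOT p = NOT False = True
y7 = r NAND y5 = True NAND True = False
y8 = y5 NAND y7 = True NAND False = True
y10 = y8 NAND y6 = True NAND True = False

y6 = True  y10 = False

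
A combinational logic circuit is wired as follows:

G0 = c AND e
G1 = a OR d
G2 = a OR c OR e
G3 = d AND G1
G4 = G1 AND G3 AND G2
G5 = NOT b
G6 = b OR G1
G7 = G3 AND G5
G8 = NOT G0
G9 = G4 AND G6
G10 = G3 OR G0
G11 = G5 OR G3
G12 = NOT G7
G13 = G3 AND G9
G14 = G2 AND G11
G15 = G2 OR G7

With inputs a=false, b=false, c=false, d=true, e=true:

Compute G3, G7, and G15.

G3 = true, G7 = true, G15 = true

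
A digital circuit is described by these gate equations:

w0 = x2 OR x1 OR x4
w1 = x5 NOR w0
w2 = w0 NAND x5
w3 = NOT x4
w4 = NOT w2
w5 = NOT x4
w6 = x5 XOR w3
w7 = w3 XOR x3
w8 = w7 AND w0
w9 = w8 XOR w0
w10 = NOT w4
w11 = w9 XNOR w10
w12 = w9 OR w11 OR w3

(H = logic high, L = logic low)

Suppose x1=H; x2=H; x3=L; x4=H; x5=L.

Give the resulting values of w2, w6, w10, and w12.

w0 = x2 OR x1 OR x4 = H OR H OR H = H
w2 = w0 NAND x5 = H NAND L = H
w3 = NOT x4 = NOT H = L
w4 = NOT w2 = NOT H = L
w6 = x5 XOR w3 = L XOR L = L
w7 = w3 XOR x3 = L XOR L = L
w8 = w7 AND w0 = L AND H = L
w9 = w8 XOR w0 = L XOR H = H
w10 = NOT w4 = NOT L = H
w11 = w9 XNOR w10 = H XNOR H = H
w12 = w9 OR w11 OR w3 = H OR H OR L = H

w2 = H  w6 = L  w10 = H  w12 = H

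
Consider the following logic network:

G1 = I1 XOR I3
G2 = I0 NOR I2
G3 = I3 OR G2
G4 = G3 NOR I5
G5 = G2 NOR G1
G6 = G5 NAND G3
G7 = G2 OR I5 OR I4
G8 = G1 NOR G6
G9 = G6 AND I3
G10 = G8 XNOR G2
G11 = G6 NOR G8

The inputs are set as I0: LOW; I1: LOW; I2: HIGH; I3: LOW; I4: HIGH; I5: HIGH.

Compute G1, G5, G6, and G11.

G1 = LOW  G5 = HIGH  G6 = HIGH  G11 = LOW

G1 = I1 XOR I3 = LOW XOR LOW = LOW
G2 = I0 NOR I2 = LOW NOR HIGH = LOW
G3 = I3 OR G2 = LOW OR LOW = LOW
G5 = G2 NOR G1 = LOW NOR LOW = HIGH
G6 = G5 NAND G3 = HIGH NAND LOW = HIGH
G8 = G1 NOR G6 = LOW NOR HIGH = LOW
G11 = G6 NOR G8 = HIGH NOR LOW = LOW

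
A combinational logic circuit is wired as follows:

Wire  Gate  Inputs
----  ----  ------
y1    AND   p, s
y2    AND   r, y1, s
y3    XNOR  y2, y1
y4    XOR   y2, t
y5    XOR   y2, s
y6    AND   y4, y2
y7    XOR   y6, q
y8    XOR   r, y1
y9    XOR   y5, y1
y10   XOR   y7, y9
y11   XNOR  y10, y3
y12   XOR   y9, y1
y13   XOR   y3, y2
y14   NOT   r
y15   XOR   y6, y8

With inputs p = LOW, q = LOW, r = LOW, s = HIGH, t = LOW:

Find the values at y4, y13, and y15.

y1 = p AND s = LOW AND HIGH = LOW
y2 = r AND y1 AND s = LOW AND LOW AND HIGH = LOW
y3 = y2 XNOR y1 = LOW XNOR LOW = HIGH
y4 = y2 XOR t = LOW XOR LOW = LOW
y6 = y4 AND y2 = LOW AND LOW = LOW
y8 = r XOR y1 = LOW XOR LOW = LOW
y13 = y3 XOR y2 = HIGH XOR LOW = HIGH
y15 = y6 XOR y8 = LOW XOR LOW = LOW

y4 = LOW, y13 = HIGH, y15 = LOW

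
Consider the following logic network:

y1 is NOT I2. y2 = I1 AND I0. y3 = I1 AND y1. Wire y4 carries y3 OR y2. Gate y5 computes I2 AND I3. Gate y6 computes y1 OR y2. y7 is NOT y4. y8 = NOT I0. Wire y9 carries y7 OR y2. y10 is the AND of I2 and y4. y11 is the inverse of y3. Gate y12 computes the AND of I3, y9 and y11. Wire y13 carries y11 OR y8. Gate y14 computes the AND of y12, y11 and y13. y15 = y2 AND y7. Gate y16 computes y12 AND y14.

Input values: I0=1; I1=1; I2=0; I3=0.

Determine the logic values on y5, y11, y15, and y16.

y1 = NOT I2 = NOT 0 = 1
y2 = I1 AND I0 = 1 AND 1 = 1
y3 = I1 AND y1 = 1 AND 1 = 1
y4 = y3 OR y2 = 1 OR 1 = 1
y5 = I2 AND I3 = 0 AND 0 = 0
y7 = NOT y4 = NOT 1 = 0
y8 = NOT I0 = NOT 1 = 0
y9 = y7 OR y2 = 0 OR 1 = 1
y11 = NOT y3 = NOT 1 = 0
y12 = I3 AND y9 AND y11 = 0 AND 1 AND 0 = 0
y13 = y11 OR y8 = 0 OR 0 = 0
y14 = y12 AND y11 AND y13 = 0 AND 0 AND 0 = 0
y15 = y2 AND y7 = 1 AND 0 = 0
y16 = y12 AND y14 = 0 AND 0 = 0

y5 = 0, y11 = 0, y15 = 0, y16 = 0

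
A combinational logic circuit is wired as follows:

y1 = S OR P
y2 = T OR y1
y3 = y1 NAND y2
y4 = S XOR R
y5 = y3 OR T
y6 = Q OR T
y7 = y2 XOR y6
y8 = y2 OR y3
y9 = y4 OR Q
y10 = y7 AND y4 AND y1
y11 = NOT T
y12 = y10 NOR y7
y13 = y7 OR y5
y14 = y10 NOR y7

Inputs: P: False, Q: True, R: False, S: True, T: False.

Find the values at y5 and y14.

y5 = False; y14 = True

y1 = S OR P = True OR False = True
y2 = T OR y1 = False OR True = True
y3 = y1 NAND y2 = True NAND True = False
y4 = S XOR R = True XOR False = True
y5 = y3 OR T = False OR False = False
y6 = Q OR T = True OR False = True
y7 = y2 XOR y6 = True XOR True = False
y10 = y7 AND y4 AND y1 = False AND True AND True = False
y14 = y10 NOR y7 = False NOR False = True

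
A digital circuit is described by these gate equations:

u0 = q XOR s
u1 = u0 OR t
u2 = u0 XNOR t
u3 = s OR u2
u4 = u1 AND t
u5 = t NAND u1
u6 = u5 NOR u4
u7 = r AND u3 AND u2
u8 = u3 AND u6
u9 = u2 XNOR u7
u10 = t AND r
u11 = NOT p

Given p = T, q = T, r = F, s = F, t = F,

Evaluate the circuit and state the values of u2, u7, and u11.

u2 = F; u7 = F; u11 = F

u0 = q XOR s = T XOR F = T
u2 = u0 XNOR t = T XNOR F = F
u3 = s OR u2 = F OR F = F
u7 = r AND u3 AND u2 = F AND F AND F = F
u11 = NOT p = NOT T = F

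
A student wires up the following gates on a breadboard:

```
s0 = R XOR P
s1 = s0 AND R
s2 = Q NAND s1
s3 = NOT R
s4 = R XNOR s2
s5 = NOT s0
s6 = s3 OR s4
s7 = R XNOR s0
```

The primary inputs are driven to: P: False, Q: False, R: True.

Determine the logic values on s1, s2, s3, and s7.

s1 = True, s2 = True, s3 = False, s7 = True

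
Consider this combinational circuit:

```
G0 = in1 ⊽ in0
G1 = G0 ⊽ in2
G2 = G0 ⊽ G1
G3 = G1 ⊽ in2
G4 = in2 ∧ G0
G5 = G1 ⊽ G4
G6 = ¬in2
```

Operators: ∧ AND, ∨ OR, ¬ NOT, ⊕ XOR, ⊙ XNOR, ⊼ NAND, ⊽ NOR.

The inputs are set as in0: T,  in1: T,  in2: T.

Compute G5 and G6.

G0 = in1 NOR in0 = T NOR T = F
G1 = G0 NOR in2 = F NOR T = F
G4 = in2 AND G0 = T AND F = F
G5 = G1 NOR G4 = F NOR F = T
G6 = NOT in2 = NOT T = F

G5 = T  G6 = F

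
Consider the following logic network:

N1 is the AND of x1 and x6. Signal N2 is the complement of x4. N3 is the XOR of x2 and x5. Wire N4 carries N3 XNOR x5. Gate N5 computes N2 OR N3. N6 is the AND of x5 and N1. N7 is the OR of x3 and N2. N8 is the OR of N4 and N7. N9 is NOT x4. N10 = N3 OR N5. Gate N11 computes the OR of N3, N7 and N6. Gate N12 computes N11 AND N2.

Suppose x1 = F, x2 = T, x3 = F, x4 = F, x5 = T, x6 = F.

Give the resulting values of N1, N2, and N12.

N1 = x1 AND x6 = F AND F = F
N2 = NOT x4 = NOT F = T
N3 = x2 XOR x5 = T XOR T = F
N6 = x5 AND N1 = T AND F = F
N7 = x3 OR N2 = F OR T = T
N11 = N3 OR N7 OR N6 = F OR T OR F = T
N12 = N11 AND N2 = T AND T = T

N1 = F, N2 = T, N12 = T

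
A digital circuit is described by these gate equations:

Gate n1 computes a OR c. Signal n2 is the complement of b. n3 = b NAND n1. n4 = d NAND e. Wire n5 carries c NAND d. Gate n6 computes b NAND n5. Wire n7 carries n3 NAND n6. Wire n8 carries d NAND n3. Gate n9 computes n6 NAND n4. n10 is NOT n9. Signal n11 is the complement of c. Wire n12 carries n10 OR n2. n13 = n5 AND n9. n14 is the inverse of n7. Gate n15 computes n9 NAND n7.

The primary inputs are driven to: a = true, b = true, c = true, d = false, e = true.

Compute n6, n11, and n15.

n6 = false  n11 = false  n15 = false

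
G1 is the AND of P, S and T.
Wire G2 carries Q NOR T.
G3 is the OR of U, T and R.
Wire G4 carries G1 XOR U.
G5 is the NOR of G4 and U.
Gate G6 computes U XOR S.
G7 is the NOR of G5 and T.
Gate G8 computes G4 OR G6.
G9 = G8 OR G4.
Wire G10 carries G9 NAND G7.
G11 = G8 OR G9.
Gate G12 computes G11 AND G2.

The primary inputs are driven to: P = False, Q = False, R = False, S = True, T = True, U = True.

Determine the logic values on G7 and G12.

G7 = False, G12 = False

G1 = P AND S AND T = False AND True AND True = False
G2 = Q NOR T = False NOR True = False
G4 = G1 XOR U = False XOR True = True
G5 = G4 NOR U = True NOR True = False
G6 = U XOR S = True XOR True = False
G7 = G5 NOR T = False NOR True = False
G8 = G4 OR G6 = True OR False = True
G9 = G8 OR G4 = True OR True = True
G11 = G8 OR G9 = True OR True = True
G12 = G11 AND G2 = True AND False = False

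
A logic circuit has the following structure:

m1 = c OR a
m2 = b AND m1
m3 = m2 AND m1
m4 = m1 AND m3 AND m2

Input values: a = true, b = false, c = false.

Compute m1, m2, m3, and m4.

m1 = true, m2 = false, m3 = false, m4 = false

m1 = c OR a = false OR true = true
m2 = b AND m1 = false AND true = false
m3 = m2 AND m1 = false AND true = false
m4 = m1 AND m3 AND m2 = true AND false AND false = false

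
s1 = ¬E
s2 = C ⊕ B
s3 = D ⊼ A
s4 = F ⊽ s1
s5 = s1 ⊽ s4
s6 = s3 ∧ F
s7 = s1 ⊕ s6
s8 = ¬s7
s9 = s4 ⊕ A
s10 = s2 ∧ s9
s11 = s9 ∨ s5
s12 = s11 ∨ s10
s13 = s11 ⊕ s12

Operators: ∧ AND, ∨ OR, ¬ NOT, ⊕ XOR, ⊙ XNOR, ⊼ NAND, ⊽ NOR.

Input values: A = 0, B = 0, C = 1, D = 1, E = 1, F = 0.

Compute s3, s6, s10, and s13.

s3 = 1; s6 = 0; s10 = 1; s13 = 0

s1 = NOT E = NOT 1 = 0
s2 = C XOR B = 1 XOR 0 = 1
s3 = D NAND A = 1 NAND 0 = 1
s4 = F NOR s1 = 0 NOR 0 = 1
s5 = s1 NOR s4 = 0 NOR 1 = 0
s6 = s3 AND F = 1 AND 0 = 0
s9 = s4 XOR A = 1 XOR 0 = 1
s10 = s2 AND s9 = 1 AND 1 = 1
s11 = s9 OR s5 = 1 OR 0 = 1
s12 = s11 OR s10 = 1 OR 1 = 1
s13 = s11 XOR s12 = 1 XOR 1 = 0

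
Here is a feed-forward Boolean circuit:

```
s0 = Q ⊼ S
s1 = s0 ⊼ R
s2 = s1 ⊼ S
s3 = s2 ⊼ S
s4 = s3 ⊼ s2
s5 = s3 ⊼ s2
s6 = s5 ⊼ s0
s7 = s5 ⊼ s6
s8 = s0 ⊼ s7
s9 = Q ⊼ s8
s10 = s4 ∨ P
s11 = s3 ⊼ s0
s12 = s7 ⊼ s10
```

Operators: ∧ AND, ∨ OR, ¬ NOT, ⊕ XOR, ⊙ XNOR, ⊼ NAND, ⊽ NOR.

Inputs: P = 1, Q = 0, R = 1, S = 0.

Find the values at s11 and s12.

s0 = Q NAND S = 0 NAND 0 = 1
s1 = s0 NAND R = 1 NAND 1 = 0
s2 = s1 NAND S = 0 NAND 0 = 1
s3 = s2 NAND S = 1 NAND 0 = 1
s4 = s3 NAND s2 = 1 NAND 1 = 0
s5 = s3 NAND s2 = 1 NAND 1 = 0
s6 = s5 NAND s0 = 0 NAND 1 = 1
s7 = s5 NAND s6 = 0 NAND 1 = 1
s10 = s4 OR P = 0 OR 1 = 1
s11 = s3 NAND s0 = 1 NAND 1 = 0
s12 = s7 NAND s10 = 1 NAND 1 = 0

s11 = 0; s12 = 0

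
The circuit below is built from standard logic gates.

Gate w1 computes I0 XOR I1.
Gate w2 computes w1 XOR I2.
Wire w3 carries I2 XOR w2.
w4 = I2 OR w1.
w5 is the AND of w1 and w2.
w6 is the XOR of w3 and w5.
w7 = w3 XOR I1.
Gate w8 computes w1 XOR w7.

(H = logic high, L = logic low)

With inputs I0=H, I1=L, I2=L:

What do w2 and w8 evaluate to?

w1 = I0 XOR I1 = H XOR L = H
w2 = w1 XOR I2 = H XOR L = H
w3 = I2 XOR w2 = L XOR H = H
w7 = w3 XOR I1 = H XOR L = H
w8 = w1 XOR w7 = H XOR H = L

w2 = H, w8 = L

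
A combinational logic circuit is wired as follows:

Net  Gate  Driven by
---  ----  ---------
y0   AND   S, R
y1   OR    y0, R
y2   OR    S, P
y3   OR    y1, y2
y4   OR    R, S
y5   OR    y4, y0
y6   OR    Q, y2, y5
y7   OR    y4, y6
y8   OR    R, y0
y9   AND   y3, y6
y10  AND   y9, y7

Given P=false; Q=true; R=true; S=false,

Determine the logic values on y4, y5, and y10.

y4 = true, y5 = true, y10 = true

y0 = S AND R = false AND true = false
y1 = y0 OR R = false OR true = true
y2 = S OR P = false OR false = false
y3 = y1 OR y2 = true OR false = true
y4 = R OR S = true OR false = true
y5 = y4 OR y0 = true OR false = true
y6 = Q OR y2 OR y5 = true OR false OR true = true
y7 = y4 OR y6 = true OR true = true
y9 = y3 AND y6 = true AND true = true
y10 = y9 AND y7 = true AND true = true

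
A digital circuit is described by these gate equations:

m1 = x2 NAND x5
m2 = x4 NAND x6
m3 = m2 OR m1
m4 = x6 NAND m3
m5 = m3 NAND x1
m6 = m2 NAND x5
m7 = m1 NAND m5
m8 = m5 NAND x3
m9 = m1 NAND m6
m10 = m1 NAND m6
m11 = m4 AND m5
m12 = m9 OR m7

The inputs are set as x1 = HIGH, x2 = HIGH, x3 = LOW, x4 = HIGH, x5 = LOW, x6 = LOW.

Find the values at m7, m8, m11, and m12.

m1 = x2 NAND x5 = HIGH NAND LOW = HIGH
m2 = x4 NAND x6 = HIGH NAND LOW = HIGH
m3 = m2 OR m1 = HIGH OR HIGH = HIGH
m4 = x6 NAND m3 = LOW NAND HIGH = HIGH
m5 = m3 NAND x1 = HIGH NAND HIGH = LOW
m6 = m2 NAND x5 = HIGH NAND LOW = HIGH
m7 = m1 NAND m5 = HIGH NAND LOW = HIGH
m8 = m5 NAND x3 = LOW NAND LOW = HIGH
m9 = m1 NAND m6 = HIGH NAND HIGH = LOW
m11 = m4 AND m5 = HIGH AND LOW = LOW
m12 = m9 OR m7 = LOW OR HIGH = HIGH

m7 = HIGH, m8 = HIGH, m11 = LOW, m12 = HIGH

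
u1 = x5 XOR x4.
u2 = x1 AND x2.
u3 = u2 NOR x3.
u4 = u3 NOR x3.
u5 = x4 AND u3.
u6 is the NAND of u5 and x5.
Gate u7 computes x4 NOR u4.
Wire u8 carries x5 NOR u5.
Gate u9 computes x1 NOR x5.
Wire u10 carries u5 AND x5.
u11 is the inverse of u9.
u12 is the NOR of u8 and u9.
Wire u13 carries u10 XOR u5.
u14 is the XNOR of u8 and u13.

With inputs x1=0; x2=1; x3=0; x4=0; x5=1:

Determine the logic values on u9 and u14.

u2 = x1 AND x2 = 0 AND 1 = 0
u3 = u2 NOR x3 = 0 NOR 0 = 1
u5 = x4 AND u3 = 0 AND 1 = 0
u8 = x5 NOR u5 = 1 NOR 0 = 0
u9 = x1 NOR x5 = 0 NOR 1 = 0
u10 = u5 AND x5 = 0 AND 1 = 0
u13 = u10 XOR u5 = 0 XOR 0 = 0
u14 = u8 XNOR u13 = 0 XNOR 0 = 1

u9 = 0; u14 = 1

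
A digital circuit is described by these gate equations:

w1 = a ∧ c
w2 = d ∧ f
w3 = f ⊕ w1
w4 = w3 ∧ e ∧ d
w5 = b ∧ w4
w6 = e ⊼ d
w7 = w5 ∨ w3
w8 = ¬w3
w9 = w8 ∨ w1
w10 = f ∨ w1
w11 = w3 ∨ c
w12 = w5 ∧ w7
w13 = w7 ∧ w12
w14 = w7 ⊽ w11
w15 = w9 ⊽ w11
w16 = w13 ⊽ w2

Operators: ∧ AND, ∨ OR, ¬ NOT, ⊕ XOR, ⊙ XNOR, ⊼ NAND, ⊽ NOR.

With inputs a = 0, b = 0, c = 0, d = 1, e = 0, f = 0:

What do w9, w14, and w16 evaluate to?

w9 = 1, w14 = 1, w16 = 1

w1 = a AND c = 0 AND 0 = 0
w2 = d AND f = 1 AND 0 = 0
w3 = f XOR w1 = 0 XOR 0 = 0
w4 = w3 AND e AND d = 0 AND 0 AND 1 = 0
w5 = b AND w4 = 0 AND 0 = 0
w7 = w5 OR w3 = 0 OR 0 = 0
w8 = NOT w3 = NOT 0 = 1
w9 = w8 OR w1 = 1 OR 0 = 1
w11 = w3 OR c = 0 OR 0 = 0
w12 = w5 AND w7 = 0 AND 0 = 0
w13 = w7 AND w12 = 0 AND 0 = 0
w14 = w7 NOR w11 = 0 NOR 0 = 1
w16 = w13 NOR w2 = 0 NOR 0 = 1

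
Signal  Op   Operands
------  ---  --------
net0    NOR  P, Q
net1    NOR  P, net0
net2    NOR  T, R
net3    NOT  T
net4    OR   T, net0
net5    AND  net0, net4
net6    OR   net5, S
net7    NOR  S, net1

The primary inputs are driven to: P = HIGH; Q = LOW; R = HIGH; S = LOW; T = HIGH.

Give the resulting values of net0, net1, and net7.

net0 = LOW; net1 = LOW; net7 = HIGH

net0 = P NOR Q = HIGH NOR LOW = LOW
net1 = P NOR net0 = HIGH NOR LOW = LOW
net7 = S NOR net1 = LOW NOR LOW = HIGH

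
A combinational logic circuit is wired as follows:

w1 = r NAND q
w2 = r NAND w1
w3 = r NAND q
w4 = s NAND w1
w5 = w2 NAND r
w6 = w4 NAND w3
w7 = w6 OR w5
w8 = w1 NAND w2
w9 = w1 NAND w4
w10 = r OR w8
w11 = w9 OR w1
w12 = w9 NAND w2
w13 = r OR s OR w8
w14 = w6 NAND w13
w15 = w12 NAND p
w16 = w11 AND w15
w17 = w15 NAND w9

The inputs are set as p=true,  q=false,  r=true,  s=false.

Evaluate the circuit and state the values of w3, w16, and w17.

w3 = true, w16 = false, w17 = true

w1 = r NAND q = true NAND false = true
w2 = r NAND w1 = true NAND true = false
w3 = r NAND q = true NAND false = true
w4 = s NAND w1 = false NAND true = true
w9 = w1 NAND w4 = true NAND true = false
w11 = w9 OR w1 = false OR true = true
w12 = w9 NAND w2 = false NAND false = true
w15 = w12 NAND p = true NAND true = false
w16 = w11 AND w15 = true AND false = false
w17 = w15 NAND w9 = false NAND false = true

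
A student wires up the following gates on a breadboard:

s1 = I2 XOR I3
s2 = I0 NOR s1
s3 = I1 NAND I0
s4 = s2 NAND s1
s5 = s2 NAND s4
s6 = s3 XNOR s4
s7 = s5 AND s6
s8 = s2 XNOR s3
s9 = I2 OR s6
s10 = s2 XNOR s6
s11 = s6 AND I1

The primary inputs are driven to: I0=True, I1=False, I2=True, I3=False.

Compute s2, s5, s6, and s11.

s1 = I2 XOR I3 = True XOR False = True
s2 = I0 NOR s1 = True NOR True = False
s3 = I1 NAND I0 = False NAND True = True
s4 = s2 NAND s1 = False NAND True = True
s5 = s2 NAND s4 = False NAND True = True
s6 = s3 XNOR s4 = True XNOR True = True
s11 = s6 AND I1 = True AND False = False

s2 = False, s5 = True, s6 = True, s11 = False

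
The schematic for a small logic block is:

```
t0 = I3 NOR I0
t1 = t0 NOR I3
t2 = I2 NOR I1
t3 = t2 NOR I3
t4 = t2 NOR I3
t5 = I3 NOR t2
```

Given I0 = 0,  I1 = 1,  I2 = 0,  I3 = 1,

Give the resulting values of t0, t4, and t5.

t0 = 0, t4 = 0, t5 = 0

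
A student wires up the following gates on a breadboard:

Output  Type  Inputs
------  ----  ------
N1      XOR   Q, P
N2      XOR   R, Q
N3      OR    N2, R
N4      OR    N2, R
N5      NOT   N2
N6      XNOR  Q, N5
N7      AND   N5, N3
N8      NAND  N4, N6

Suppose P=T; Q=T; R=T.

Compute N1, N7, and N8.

N1 = Q XOR P = T XOR T = F
N2 = R XOR Q = T XOR T = F
N3 = N2 OR R = F OR T = T
N4 = N2 OR R = F OR T = T
N5 = NOT N2 = NOT F = T
N6 = Q XNOR N5 = T XNOR T = T
N7 = N5 AND N3 = T AND T = T
N8 = N4 NAND N6 = T NAND T = F

N1 = F, N7 = T, N8 = F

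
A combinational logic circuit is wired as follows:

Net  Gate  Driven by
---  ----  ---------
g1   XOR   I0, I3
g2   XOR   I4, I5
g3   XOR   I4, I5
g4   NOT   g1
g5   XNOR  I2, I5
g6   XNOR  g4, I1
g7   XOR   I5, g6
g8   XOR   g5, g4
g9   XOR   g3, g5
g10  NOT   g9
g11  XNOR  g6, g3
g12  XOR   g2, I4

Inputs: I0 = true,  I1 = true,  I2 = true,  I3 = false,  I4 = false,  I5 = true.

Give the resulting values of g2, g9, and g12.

g2 = true, g9 = false, g12 = true

g2 = I4 XOR I5 = false XOR true = true
g3 = I4 XOR I5 = false XOR true = true
g5 = I2 XNOR I5 = true XNOR true = true
g9 = g3 XOR g5 = true XOR true = false
g12 = g2 XOR I4 = true XOR false = true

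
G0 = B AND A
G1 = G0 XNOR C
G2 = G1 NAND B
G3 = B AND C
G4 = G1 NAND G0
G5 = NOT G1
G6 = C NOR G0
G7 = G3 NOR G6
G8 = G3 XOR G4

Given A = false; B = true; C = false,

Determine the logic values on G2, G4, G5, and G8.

G2 = false, G4 = true, G5 = false, G8 = true

G0 = B AND A = true AND false = false
G1 = G0 XNOR C = false XNOR false = true
G2 = G1 NAND B = true NAND true = false
G3 = B AND C = true AND false = false
G4 = G1 NAND G0 = true NAND false = true
G5 = NOT G1 = NOT true = false
G8 = G3 XOR G4 = false XOR true = true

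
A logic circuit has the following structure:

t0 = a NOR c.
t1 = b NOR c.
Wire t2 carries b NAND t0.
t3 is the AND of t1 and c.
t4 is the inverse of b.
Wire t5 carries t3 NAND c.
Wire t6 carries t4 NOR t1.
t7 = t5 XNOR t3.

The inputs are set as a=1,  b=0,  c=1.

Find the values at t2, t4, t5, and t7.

t0 = a NOR c = 1 NOR 1 = 0
t1 = b NOR c = 0 NOR 1 = 0
t2 = b NAND t0 = 0 NAND 0 = 1
t3 = t1 AND c = 0 AND 1 = 0
t4 = NOT b = NOT 0 = 1
t5 = t3 NAND c = 0 NAND 1 = 1
t7 = t5 XNOR t3 = 1 XNOR 0 = 0

t2 = 1  t4 = 1  t5 = 1  t7 = 0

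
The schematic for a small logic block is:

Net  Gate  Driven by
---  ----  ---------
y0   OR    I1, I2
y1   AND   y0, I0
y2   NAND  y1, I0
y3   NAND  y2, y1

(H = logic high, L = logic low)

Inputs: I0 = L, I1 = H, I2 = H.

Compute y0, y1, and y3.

y0 = H; y1 = L; y3 = H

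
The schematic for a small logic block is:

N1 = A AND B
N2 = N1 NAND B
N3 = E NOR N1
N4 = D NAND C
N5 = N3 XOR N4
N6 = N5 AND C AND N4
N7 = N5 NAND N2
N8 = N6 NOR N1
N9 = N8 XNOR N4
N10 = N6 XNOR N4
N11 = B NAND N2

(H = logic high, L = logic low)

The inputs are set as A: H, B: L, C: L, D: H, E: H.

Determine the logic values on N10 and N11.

N10 = L  N11 = H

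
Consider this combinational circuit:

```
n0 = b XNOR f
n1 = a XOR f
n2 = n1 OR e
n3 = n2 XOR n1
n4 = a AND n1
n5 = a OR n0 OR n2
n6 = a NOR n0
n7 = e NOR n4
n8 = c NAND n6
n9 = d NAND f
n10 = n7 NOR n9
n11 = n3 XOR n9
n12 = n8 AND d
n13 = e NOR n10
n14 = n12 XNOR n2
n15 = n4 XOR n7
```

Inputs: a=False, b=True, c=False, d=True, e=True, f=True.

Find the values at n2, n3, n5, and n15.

n2 = True, n3 = False, n5 = True, n15 = False

n0 = b XNOR f = True XNOR True = True
n1 = a XOR f = False XOR True = True
n2 = n1 OR e = True OR True = True
n3 = n2 XOR n1 = True XOR True = False
n4 = a AND n1 = False AND True = False
n5 = a OR n0 OR n2 = False OR True OR True = True
n7 = e NOR n4 = True NOR False = False
n15 = n4 XOR n7 = False XOR False = False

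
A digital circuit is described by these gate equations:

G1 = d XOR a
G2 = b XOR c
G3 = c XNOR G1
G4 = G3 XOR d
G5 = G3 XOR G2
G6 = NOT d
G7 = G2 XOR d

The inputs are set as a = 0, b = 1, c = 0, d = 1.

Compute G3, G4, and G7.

G3 = 0, G4 = 1, G7 = 0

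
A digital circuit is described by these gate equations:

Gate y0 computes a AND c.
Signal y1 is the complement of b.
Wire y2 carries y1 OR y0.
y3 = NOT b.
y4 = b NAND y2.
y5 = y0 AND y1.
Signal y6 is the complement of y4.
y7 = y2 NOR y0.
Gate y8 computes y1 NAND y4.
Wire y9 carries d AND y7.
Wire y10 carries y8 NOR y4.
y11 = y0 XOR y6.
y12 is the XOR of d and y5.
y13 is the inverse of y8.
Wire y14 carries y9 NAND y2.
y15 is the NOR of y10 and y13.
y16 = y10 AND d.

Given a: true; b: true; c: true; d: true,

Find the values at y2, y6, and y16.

y2 = true, y6 = true, y16 = false

y0 = a AND c = true AND true = true
y1 = NOT b = NOT true = false
y2 = y1 OR y0 = false OR true = true
y4 = b NAND y2 = true NAND true = false
y6 = NOT y4 = NOT false = true
y8 = y1 NAND y4 = false NAND false = true
y10 = y8 NOR y4 = true NOR false = false
y16 = y10 AND d = false AND true = false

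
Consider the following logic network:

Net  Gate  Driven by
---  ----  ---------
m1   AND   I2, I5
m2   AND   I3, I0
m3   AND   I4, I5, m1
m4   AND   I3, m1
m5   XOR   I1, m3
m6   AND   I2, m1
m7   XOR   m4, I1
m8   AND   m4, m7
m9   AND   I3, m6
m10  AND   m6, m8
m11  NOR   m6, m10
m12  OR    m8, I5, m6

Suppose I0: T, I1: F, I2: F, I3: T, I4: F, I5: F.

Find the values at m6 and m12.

m6 = F  m12 = F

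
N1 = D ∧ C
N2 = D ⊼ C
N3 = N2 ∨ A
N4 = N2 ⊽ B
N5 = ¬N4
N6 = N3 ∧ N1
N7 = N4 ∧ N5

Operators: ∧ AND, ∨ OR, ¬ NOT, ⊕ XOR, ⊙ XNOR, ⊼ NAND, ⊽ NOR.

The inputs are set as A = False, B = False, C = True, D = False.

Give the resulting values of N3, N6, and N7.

N1 = D AND C = False AND True = False
N2 = D NAND C = False NAND True = True
N3 = N2 OR A = True OR False = True
N4 = N2 NOR B = True NOR False = False
N5 = NOT N4 = NOT False = True
N6 = N3 AND N1 = True AND False = False
N7 = N4 AND N5 = False AND True = False

N3 = True  N6 = False  N7 = False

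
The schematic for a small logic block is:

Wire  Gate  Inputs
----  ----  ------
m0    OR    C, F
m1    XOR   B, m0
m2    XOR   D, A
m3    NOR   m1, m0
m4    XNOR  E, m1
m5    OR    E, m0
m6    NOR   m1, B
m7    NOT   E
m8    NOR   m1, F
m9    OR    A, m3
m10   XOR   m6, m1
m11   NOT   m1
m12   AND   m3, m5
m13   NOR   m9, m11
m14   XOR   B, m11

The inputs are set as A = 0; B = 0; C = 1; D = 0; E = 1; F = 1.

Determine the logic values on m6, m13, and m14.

m0 = C OR F = 1 OR 1 = 1
m1 = B XOR m0 = 0 XOR 1 = 1
m3 = m1 NOR m0 = 1 NOR 1 = 0
m6 = m1 NOR B = 1 NOR 0 = 0
m9 = A OR m3 = 0 OR 0 = 0
m11 = NOT m1 = NOT 1 = 0
m13 = m9 NOR m11 = 0 NOR 0 = 1
m14 = B XOR m11 = 0 XOR 0 = 0

m6 = 0, m13 = 1, m14 = 0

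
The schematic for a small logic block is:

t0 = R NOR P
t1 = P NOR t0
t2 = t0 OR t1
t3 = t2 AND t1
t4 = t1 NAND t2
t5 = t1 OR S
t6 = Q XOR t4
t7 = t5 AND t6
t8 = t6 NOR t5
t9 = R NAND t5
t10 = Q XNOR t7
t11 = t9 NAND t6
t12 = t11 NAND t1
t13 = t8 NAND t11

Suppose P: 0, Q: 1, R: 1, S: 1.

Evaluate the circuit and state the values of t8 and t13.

t0 = R NOR P = 1 NOR 0 = 0
t1 = P NOR t0 = 0 NOR 0 = 1
t2 = t0 OR t1 = 0 OR 1 = 1
t4 = t1 NAND t2 = 1 NAND 1 = 0
t5 = t1 OR S = 1 OR 1 = 1
t6 = Q XOR t4 = 1 XOR 0 = 1
t8 = t6 NOR t5 = 1 NOR 1 = 0
t9 = R NAND t5 = 1 NAND 1 = 0
t11 = t9 NAND t6 = 0 NAND 1 = 1
t13 = t8 NAND t11 = 0 NAND 1 = 1

t8 = 0; t13 = 1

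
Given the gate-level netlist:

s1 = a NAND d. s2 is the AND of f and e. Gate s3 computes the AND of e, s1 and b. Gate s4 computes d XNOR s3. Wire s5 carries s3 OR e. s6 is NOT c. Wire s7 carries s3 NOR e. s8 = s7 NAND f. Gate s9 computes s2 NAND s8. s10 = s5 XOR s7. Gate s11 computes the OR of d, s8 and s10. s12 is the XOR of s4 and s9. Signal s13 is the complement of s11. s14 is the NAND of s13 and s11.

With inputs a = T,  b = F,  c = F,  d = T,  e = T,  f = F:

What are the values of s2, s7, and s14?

s2 = F, s7 = F, s14 = T

s1 = a NAND d = T NAND T = F
s2 = f AND e = F AND T = F
s3 = e AND s1 AND b = T AND F AND F = F
s5 = s3 OR e = F OR T = T
s7 = s3 NOR e = F NOR T = F
s8 = s7 NAND f = F NAND F = T
s10 = s5 XOR s7 = T XOR F = T
s11 = d OR s8 OR s10 = T OR T OR T = T
s13 = NOT s11 = NOT T = F
s14 = s13 NAND s11 = F NAND T = T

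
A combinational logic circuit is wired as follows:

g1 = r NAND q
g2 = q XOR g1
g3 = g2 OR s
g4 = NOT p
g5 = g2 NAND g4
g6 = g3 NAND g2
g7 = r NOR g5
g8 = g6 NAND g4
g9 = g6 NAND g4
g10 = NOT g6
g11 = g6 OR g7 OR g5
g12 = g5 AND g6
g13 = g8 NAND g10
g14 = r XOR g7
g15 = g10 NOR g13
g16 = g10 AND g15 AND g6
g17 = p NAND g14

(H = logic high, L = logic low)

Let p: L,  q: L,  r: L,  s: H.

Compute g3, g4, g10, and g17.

g3 = H, g4 = H, g10 = H, g17 = H

g1 = r NAND q = L NAND L = H
g2 = q XOR g1 = L XOR H = H
g3 = g2 OR s = H OR H = H
g4 = NOT p = NOT L = H
g5 = g2 NAND g4 = H NAND H = L
g6 = g3 NAND g2 = H NAND H = L
g7 = r NOR g5 = L NOR L = H
g10 = NOT g6 = NOT L = H
g14 = r XOR g7 = L XOR H = H
g17 = p NAND g14 = L NAND H = H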